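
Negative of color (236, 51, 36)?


Invert: (255-R, 255-G, 255-B)
R: 255-236 = 19
G: 255-51 = 204
B: 255-36 = 219
= RGB(19, 204, 219)


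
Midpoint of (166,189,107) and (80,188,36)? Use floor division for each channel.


Midpoint: each channel = ⌊(C₁+C₂)/2⌋
R: ⌊(166+80)/2⌋ = 123
G: ⌊(189+188)/2⌋ = 188
B: ⌊(107+36)/2⌋ = 71
= RGB(123, 188, 71)


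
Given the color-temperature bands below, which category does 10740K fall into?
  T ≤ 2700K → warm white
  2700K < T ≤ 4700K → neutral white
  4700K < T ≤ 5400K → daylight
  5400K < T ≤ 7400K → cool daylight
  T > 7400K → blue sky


Temperature: 10740K
10740K > 7400K → blue sky
Classification: blue sky


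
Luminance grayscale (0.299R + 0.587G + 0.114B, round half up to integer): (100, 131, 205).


Gray = 0.299×R + 0.587×G + 0.114×B
Gray = 0.299×100 + 0.587×131 + 0.114×205
Gray = 29.900 + 76.897 + 23.370
Gray = 130.167 → round half up → 130
Gray = 130


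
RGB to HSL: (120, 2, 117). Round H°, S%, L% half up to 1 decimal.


Normalize: R'=120/255≈0.4706, G'=2/255≈0.0078, B'=117/255≈0.4588
Max=120/255, Min=2/255, Δ=Max-Min=118/255
L = (Max+Min)/2 = (120+2)/510 = 122/510 = 0.23921… → L = 23.9%
L ≤ 0.5 → S = Δ/(Max+Min) = 118/(120+2) = 118/122 = 0.96721… → S = 96.7%
(the 1/255 factors cancel in S and H, so raw channel differences can be used)
Max is R' → H = 60 × (((G-B)/Δ) mod 6) = 60 × (((2-117)/118) mod 6)
  (-115)/118 = -0.9745…; negative, so add 6 → 5.0254…
  H = 60 × 5.0254… = 301.525…° → H = 301.5°
= HSL(301.5°, 96.7%, 23.9%)


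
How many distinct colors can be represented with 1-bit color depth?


Colors = 2^bits = 2^1
= 2 colors


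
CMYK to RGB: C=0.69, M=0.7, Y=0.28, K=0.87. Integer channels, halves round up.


R = 255 × (1-C) × (1-K) = 255 × 0.31 × 0.13 = 10.2765 → 10
G = 255 × (1-M) × (1-K) = 255 × 0.30 × 0.13 = 9.945 → 10
B = 255 × (1-Y) × (1-K) = 255 × 0.72 × 0.13 = 23.868 → 24
= RGB(10, 10, 24)


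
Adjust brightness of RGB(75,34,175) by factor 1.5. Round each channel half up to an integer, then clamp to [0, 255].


Multiply each channel by 1.5, round half up, clamp to [0, 255]
R: 75×1.5 = 112.5 → round → 113
G: 34×1.5 = 51
B: 175×1.5 = 262.5 → round → 263 → clamp → 255
= RGB(113, 51, 255)


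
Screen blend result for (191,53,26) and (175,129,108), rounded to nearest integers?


Screen: C = 255 - (255-A)×(255-B)/255, rounded to nearest integer
R: 255 - (255-191)×(255-175)/255 = 255 - 5120/255 ≈ 255 - 20.078 = 234.922 → 235
G: 255 - (255-53)×(255-129)/255 = 255 - 25452/255 ≈ 255 - 99.812 = 155.188 → 155
B: 255 - (255-26)×(255-108)/255 = 255 - 33663/255 ≈ 255 - 132.012 = 122.988 → 123
= RGB(235, 155, 123)


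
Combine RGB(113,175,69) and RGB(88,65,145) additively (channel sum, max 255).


Additive: each channel = min(255, C₁+C₂)
R: 113+88 = 201 → 201
G: 175+65 = 240 → 240
B: 69+145 = 214 → 214
= RGB(201, 240, 214)


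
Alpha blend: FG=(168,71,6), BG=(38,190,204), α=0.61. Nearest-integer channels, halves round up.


C = α×F + (1-α)×B, with 1-α = 0.39
R: 0.61×168 + 0.39×38 = 102.48 + 14.82 = 117.30 → 117
G: 0.61×71 + 0.39×190 = 43.31 + 74.10 = 117.41 → 117
B: 0.61×6 + 0.39×204 = 3.66 + 79.56 = 83.22 → 83
= RGB(117, 117, 83)


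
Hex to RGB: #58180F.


58 → 88 (R)
18 → 24 (G)
0F → 15 (B)
= RGB(88, 24, 15)


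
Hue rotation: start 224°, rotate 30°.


New hue = (H + rotation) mod 360
New hue = (224 + 30) mod 360
= 254 mod 360
= 254°


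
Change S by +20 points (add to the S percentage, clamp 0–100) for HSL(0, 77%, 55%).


Original S = 77%
Adjustment = +20 percentage points
New S = 77 + (20) = 97
Clamp to [0, 100] → 97
= HSL(0°, 97%, 55%)


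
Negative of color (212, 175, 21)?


Invert: (255-R, 255-G, 255-B)
R: 255-212 = 43
G: 255-175 = 80
B: 255-21 = 234
= RGB(43, 80, 234)


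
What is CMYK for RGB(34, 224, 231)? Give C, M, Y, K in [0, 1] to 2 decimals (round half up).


R'=34/255≈0.1333, G'=224/255≈0.8784, B'=231/255≈0.9059
K = 1 - max(R',G',B') = 1 - 231/255 = 24/255 = 0.09411… → 0.09
(1-R'-K)/(1-K) simplifies to (max-R)/max with max = 231:
C = (231-34)/231 = 197/231 = 0.85281… → 0.85
M = (231-224)/231 = 7/231 = 0.03030… → 0.03
Y = (231-231)/231 = 0/231 = 0 → 0.00
= CMYK(0.85, 0.03, 0.00, 0.09)


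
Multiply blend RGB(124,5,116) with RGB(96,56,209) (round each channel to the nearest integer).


Multiply: C = A×B/255, rounded to nearest integer
R: 124×96/255 = 11904/255 ≈ 46.682 → 47
G: 5×56/255 = 280/255 ≈ 1.098 → 1
B: 116×209/255 = 24244/255 ≈ 95.075 → 95
= RGB(47, 1, 95)


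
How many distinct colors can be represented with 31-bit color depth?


Colors = 2^bits = 2^31
= 2,147,483,648 colors


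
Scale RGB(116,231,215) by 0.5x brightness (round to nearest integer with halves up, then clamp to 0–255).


Multiply each channel by 0.5, round half up, clamp to [0, 255]
R: 116×0.5 = 58
G: 231×0.5 = 115.5 → round → 116
B: 215×0.5 = 107.5 → round → 108
= RGB(58, 116, 108)


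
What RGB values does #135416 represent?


13 → 19 (R)
54 → 84 (G)
16 → 22 (B)
= RGB(19, 84, 22)


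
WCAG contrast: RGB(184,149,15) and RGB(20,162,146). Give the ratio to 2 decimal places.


Linearize each sRGB channel c=v/255: c/12.92 if c ≤ 0.04045 else ((c+0.055)/1.055)^2.4
L = 0.2126×R_lin + 0.7152×G_lin + 0.0722×B_lin
Color 1 (184,149,15):
  R=184: 184/255≈0.7216 > 0.04045 → ((0.7216+0.055)/1.055)^2.4 ≈ 0.47932
  G=149: 149/255≈0.5843 > 0.04045 → ((0.5843+0.055)/1.055)^2.4 ≈ 0.30054
  B=15: 15/255≈0.0588 > 0.04045 → ((0.0588+0.055)/1.055)^2.4 ≈ 0.00478
  L1 = 0.2126×0.47932 + 0.7152×0.30054 + 0.0722×0.00478 ≈ 0.31720
Color 2 (20,162,146):
  R=20: 20/255≈0.0784 > 0.04045 → ((0.0784+0.055)/1.055)^2.4 ≈ 0.00700
  G=162: 162/255≈0.6353 > 0.04045 → ((0.6353+0.055)/1.055)^2.4 ≈ 0.36131
  B=146: 146/255≈0.5725 > 0.04045 → ((0.5725+0.055)/1.055)^2.4 ≈ 0.28744
  L2 = 0.2126×0.00700 + 0.7152×0.36131 + 0.0722×0.28744 ≈ 0.28065
Lighter = 0.31720, Darker = 0.28065
Ratio = (L_lighter + 0.05) / (L_darker + 0.05)
Ratio = (0.31720 + 0.05) / (0.28065 + 0.05) = 0.36720 / 0.33065 ≈ 1.1105
Ratio ≈ 1.11:1


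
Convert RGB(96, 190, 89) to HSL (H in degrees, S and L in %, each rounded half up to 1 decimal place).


Normalize: R'=96/255≈0.3765, G'=190/255≈0.7451, B'=89/255≈0.3490
Max=190/255, Min=89/255, Δ=Max-Min=101/255
L = (Max+Min)/2 = (190+89)/510 = 279/510 = 0.54705… → L = 54.7%
L > 0.5 → S = Δ/(2-Max-Min) = 101/(510-190-89) = 101/231 = 0.43722… → S = 43.7%
(the 1/255 factors cancel in S and H, so raw channel differences can be used)
Max is G' → H = 60 × ((B-R)/Δ + 2) = 60 × ((89-96)/101 + 2)
  -7/101 + 2 = -0.0693… + 2 = 1.9306…
  H = 60 × 1.9306… = 115.841…° → H = 115.8°
= HSL(115.8°, 43.7%, 54.7%)


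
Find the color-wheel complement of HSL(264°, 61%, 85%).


Complement = opposite side of color wheel = hue + 180°
H' = (264 + 180) mod 360 = 84°
S and L unchanged.
= HSL(84°, 61%, 85%)


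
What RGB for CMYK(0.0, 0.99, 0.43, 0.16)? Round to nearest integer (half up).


R = 255 × (1-C) × (1-K) = 255 × 1.00 × 0.84 = 214.2 → 214
G = 255 × (1-M) × (1-K) = 255 × 0.01 × 0.84 = 2.142 → 2
B = 255 × (1-Y) × (1-K) = 255 × 0.57 × 0.84 = 122.094 → 122
= RGB(214, 2, 122)


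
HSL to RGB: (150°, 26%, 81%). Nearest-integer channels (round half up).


H=150°, S=0.26, L=0.81
C = (1-|2L-1|)×S = (1-|0.62|)×0.26 = 0.0988
H' = H/60 = 150/60 ≈ 2.5000; X = C×(1-|H' mod 2 - 1|) = 0.0494
m = L - C/2 = 0.81 - 0.0494 = 0.7606
Sector ⌊H'⌋ = 2 → (R',G',B') = (0.0, 0.0988, 0.0494)
RGB = ((R'+m)×255, (G'+m)×255, (B'+m)×255) = (193.953, 219.147, 206.55)
Round half up → RGB(194, 219, 207)


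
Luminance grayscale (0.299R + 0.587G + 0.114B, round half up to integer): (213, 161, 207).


Gray = 0.299×R + 0.587×G + 0.114×B
Gray = 0.299×213 + 0.587×161 + 0.114×207
Gray = 63.687 + 94.507 + 23.598
Gray = 181.792 → round half up → 182
Gray = 182


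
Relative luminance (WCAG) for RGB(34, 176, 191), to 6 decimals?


Linearize each channel (sRGB transfer function): c = v/255; c_lin = c/12.92 if c ≤ 0.04045, else ((c+0.055)/1.055)^2.4
  R: 34/255 ≈ 0.133333 > 0.04045 → ((0.133333+0.055)/1.055)^2.4 ≈ 0.015996
  G: 176/255 ≈ 0.690196 > 0.04045 → ((0.690196+0.055)/1.055)^2.4 ≈ 0.434154
  B: 191/255 ≈ 0.749020 > 0.04045 → ((0.749020+0.055)/1.055)^2.4 ≈ 0.520996
R_lin = 0.015996, G_lin = 0.434154, B_lin = 0.520996
L = 0.2126×R + 0.7152×G + 0.0722×B
L = 0.2126×0.015996 + 0.7152×0.434154 + 0.0722×0.520996
L ≈ 0.351523


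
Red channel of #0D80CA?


Color: #0D80CA
R = 0D = 13
G = 80 = 128
B = CA = 202
Red = 13


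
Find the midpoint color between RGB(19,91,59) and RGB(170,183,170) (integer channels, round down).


Midpoint: each channel = ⌊(C₁+C₂)/2⌋
R: ⌊(19+170)/2⌋ = 94
G: ⌊(91+183)/2⌋ = 137
B: ⌊(59+170)/2⌋ = 114
= RGB(94, 137, 114)


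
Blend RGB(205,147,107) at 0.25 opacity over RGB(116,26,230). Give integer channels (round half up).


C = α×F + (1-α)×B, with 1-α = 0.75
R: 0.25×205 + 0.75×116 = 51.25 + 87.00 = 138.25 → 138
G: 0.25×147 + 0.75×26 = 36.75 + 19.50 = 56.25 → 56
B: 0.25×107 + 0.75×230 = 26.75 + 172.50 = 199.25 → 199
= RGB(138, 56, 199)


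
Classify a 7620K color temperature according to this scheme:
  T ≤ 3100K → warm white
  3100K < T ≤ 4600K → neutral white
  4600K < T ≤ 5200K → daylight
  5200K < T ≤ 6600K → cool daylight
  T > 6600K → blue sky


Temperature: 7620K
7620K > 6600K → blue sky
Classification: blue sky


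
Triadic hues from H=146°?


Triadic: equally spaced at 120° intervals
H1 = 146°
H2 = (146 + 120) mod 360 = 266°
H3 = (146 + 240) mod 360 = 26°
Triadic = 146°, 266°, 26°


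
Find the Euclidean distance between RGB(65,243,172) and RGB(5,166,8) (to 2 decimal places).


d = √[(R₁-R₂)² + (G₁-G₂)² + (B₁-B₂)²]
d = √[(65-5)² + (243-166)² + (172-8)²]
d = √[3600 + 5929 + 26896]
d = √36425
d ≈ 190.85


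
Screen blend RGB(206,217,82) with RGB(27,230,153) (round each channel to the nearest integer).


Screen: C = 255 - (255-A)×(255-B)/255, rounded to nearest integer
R: 255 - (255-206)×(255-27)/255 = 255 - 11172/255 ≈ 255 - 43.812 = 211.188 → 211
G: 255 - (255-217)×(255-230)/255 = 255 - 950/255 ≈ 255 - 3.725 = 251.275 → 251
B: 255 - (255-82)×(255-153)/255 = 255 - 17646/255 ≈ 255 - 69.200 = 185.800 → 186
= RGB(211, 251, 186)


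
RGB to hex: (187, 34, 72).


R = 187 → BB (hex)
G = 34 → 22 (hex)
B = 72 → 48 (hex)
Hex = #BB2248


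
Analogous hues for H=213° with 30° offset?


Base hue: 213°
Left analog: (213 - 30) mod 360 = 183°
Right analog: (213 + 30) mod 360 = 243°
Analogous hues = 183° and 243°


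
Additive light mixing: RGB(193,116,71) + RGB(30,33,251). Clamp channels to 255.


Additive: each channel = min(255, C₁+C₂)
R: 193+30 = 223 → 223
G: 116+33 = 149 → 149
B: 71+251 = 322 → 255
= RGB(223, 149, 255)


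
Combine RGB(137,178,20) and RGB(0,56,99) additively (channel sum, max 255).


Additive: each channel = min(255, C₁+C₂)
R: 137+0 = 137 → 137
G: 178+56 = 234 → 234
B: 20+99 = 119 → 119
= RGB(137, 234, 119)


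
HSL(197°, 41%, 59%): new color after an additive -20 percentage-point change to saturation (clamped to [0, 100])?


Original S = 41%
Adjustment = -20 percentage points
New S = 41 + (-20) = 21
Clamp to [0, 100] → 21
= HSL(197°, 21%, 59%)


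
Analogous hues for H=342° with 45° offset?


Base hue: 342°
Left analog: (342 - 45) mod 360 = 297°
Right analog: (342 + 45) mod 360 = 27°
Analogous hues = 297° and 27°


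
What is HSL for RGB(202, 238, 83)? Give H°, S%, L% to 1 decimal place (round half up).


Normalize: R'=202/255≈0.7922, G'=238/255≈0.9333, B'=83/255≈0.3255
Max=238/255, Min=83/255, Δ=Max-Min=155/255
L = (Max+Min)/2 = (238+83)/510 = 321/510 = 0.62941… → L = 62.9%
L > 0.5 → S = Δ/(2-Max-Min) = 155/(510-238-83) = 155/189 = 0.82010… → S = 82.0%
(the 1/255 factors cancel in S and H, so raw channel differences can be used)
Max is G' → H = 60 × ((B-R)/Δ + 2) = 60 × ((83-202)/155 + 2)
  -119/155 + 2 = -0.7677… + 2 = 1.2322…
  H = 60 × 1.2322… = 73.935…° → H = 73.9°
= HSL(73.9°, 82.0%, 62.9%)


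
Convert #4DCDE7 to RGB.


4D → 77 (R)
CD → 205 (G)
E7 → 231 (B)
= RGB(77, 205, 231)


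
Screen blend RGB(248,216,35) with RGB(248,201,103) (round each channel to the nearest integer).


Screen: C = 255 - (255-A)×(255-B)/255, rounded to nearest integer
R: 255 - (255-248)×(255-248)/255 = 255 - 49/255 ≈ 255 - 0.192 = 254.808 → 255
G: 255 - (255-216)×(255-201)/255 = 255 - 2106/255 ≈ 255 - 8.259 = 246.741 → 247
B: 255 - (255-35)×(255-103)/255 = 255 - 33440/255 ≈ 255 - 131.137 = 123.863 → 124
= RGB(255, 247, 124)


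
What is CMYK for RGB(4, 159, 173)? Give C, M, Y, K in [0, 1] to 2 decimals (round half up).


R'=4/255≈0.0157, G'=159/255≈0.6235, B'=173/255≈0.6784
K = 1 - max(R',G',B') = 1 - 173/255 = 82/255 = 0.32156… → 0.32
(1-R'-K)/(1-K) simplifies to (max-R)/max with max = 173:
C = (173-4)/173 = 169/173 = 0.97687… → 0.98
M = (173-159)/173 = 14/173 = 0.08092… → 0.08
Y = (173-173)/173 = 0/173 = 0 → 0.00
= CMYK(0.98, 0.08, 0.00, 0.32)


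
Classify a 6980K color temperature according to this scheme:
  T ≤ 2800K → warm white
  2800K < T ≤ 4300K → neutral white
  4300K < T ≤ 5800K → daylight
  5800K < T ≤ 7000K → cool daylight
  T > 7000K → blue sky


Temperature: 6980K
5800K < 6980K ≤ 7000K → cool daylight
Classification: cool daylight


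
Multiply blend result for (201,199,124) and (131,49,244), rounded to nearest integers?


Multiply: C = A×B/255, rounded to nearest integer
R: 201×131/255 = 26331/255 ≈ 103.259 → 103
G: 199×49/255 = 9751/255 ≈ 38.239 → 38
B: 124×244/255 = 30256/255 ≈ 118.651 → 119
= RGB(103, 38, 119)


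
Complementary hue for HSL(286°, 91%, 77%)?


Complement = opposite side of color wheel = hue + 180°
H' = (286 + 180) mod 360 = 106°
S and L unchanged.
= HSL(106°, 91%, 77%)


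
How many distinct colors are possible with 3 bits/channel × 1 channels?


Total bits = 3 bits/channel × 1 channels = 3 bits
Distinct colors = 2^3
= 8 colors


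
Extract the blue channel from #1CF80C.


Color: #1CF80C
R = 1C = 28
G = F8 = 248
B = 0C = 12
Blue = 12


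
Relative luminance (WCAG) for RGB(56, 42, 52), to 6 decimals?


Linearize each channel (sRGB transfer function): c = v/255; c_lin = c/12.92 if c ≤ 0.04045, else ((c+0.055)/1.055)^2.4
  R: 56/255 ≈ 0.219608 > 0.04045 → ((0.219608+0.055)/1.055)^2.4 ≈ 0.039546
  G: 42/255 ≈ 0.164706 > 0.04045 → ((0.164706+0.055)/1.055)^2.4 ≈ 0.023153
  B: 52/255 ≈ 0.203922 > 0.04045 → ((0.203922+0.055)/1.055)^2.4 ≈ 0.034340
R_lin = 0.039546, G_lin = 0.023153, B_lin = 0.034340
L = 0.2126×R + 0.7152×G + 0.0722×B
L = 0.2126×0.039546 + 0.7152×0.023153 + 0.0722×0.034340
L ≈ 0.027446


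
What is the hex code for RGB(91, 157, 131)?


R = 91 → 5B (hex)
G = 157 → 9D (hex)
B = 131 → 83 (hex)
Hex = #5B9D83


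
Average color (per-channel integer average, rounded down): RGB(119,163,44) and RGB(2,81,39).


Midpoint: each channel = ⌊(C₁+C₂)/2⌋
R: ⌊(119+2)/2⌋ = 60
G: ⌊(163+81)/2⌋ = 122
B: ⌊(44+39)/2⌋ = 41
= RGB(60, 122, 41)


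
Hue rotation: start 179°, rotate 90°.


New hue = (H + rotation) mod 360
New hue = (179 + 90) mod 360
= 269 mod 360
= 269°


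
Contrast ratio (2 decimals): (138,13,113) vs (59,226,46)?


Linearize each sRGB channel c=v/255: c/12.92 if c ≤ 0.04045 else ((c+0.055)/1.055)^2.4
L = 0.2126×R_lin + 0.7152×G_lin + 0.0722×B_lin
Color 1 (138,13,113):
  R=138: 138/255≈0.5412 > 0.04045 → ((0.5412+0.055)/1.055)^2.4 ≈ 0.25415
  G=13: 13/255≈0.0510 > 0.04045 → ((0.0510+0.055)/1.055)^2.4 ≈ 0.00402
  B=113: 113/255≈0.4431 > 0.04045 → ((0.4431+0.055)/1.055)^2.4 ≈ 0.16513
  L1 = 0.2126×0.25415 + 0.7152×0.00402 + 0.0722×0.16513 ≈ 0.06883
Color 2 (59,226,46):
  R=59: 59/255≈0.2314 > 0.04045 → ((0.2314+0.055)/1.055)^2.4 ≈ 0.04374
  G=226: 226/255≈0.8863 > 0.04045 → ((0.8863+0.055)/1.055)^2.4 ≈ 0.76052
  B=46: 46/255≈0.1804 > 0.04045 → ((0.1804+0.055)/1.055)^2.4 ≈ 0.02732
  L2 = 0.2126×0.04374 + 0.7152×0.76052 + 0.0722×0.02732 ≈ 0.55520
Lighter = 0.55520, Darker = 0.06883
Ratio = (L_lighter + 0.05) / (L_darker + 0.05)
Ratio = (0.55520 + 0.05) / (0.06883 + 0.05) = 0.60520 / 0.11883 ≈ 5.0928
Ratio ≈ 5.09:1


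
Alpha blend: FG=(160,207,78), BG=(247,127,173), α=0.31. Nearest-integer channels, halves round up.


C = α×F + (1-α)×B, with 1-α = 0.69
R: 0.31×160 + 0.69×247 = 49.60 + 170.43 = 220.03 → 220
G: 0.31×207 + 0.69×127 = 64.17 + 87.63 = 151.80 → 152
B: 0.31×78 + 0.69×173 = 24.18 + 119.37 = 143.55 → 144
= RGB(220, 152, 144)


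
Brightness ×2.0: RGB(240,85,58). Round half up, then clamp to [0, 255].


Multiply each channel by 2.0, round half up, clamp to [0, 255]
R: 240×2.0 = 480 → clamp → 255
G: 85×2.0 = 170
B: 58×2.0 = 116
= RGB(255, 170, 116)


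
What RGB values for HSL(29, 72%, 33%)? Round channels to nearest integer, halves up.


H=29°, S=0.72, L=0.33
C = (1-|2L-1|)×S = (1-|-0.34|)×0.72 = 0.4752
H' = H/60 = 29/60 ≈ 0.4833; X = C×(1-|H' mod 2 - 1|) = 0.22968
m = L - C/2 = 0.33 - 0.2376 = 0.0924
Sector ⌊H'⌋ = 0 → (R',G',B') = (0.4752, 0.22968, 0.0)
RGB = ((R'+m)×255, (G'+m)×255, (B'+m)×255) = (144.738, 82.1304, 23.562)
Round half up → RGB(145, 82, 24)


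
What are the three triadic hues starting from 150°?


Triadic: equally spaced at 120° intervals
H1 = 150°
H2 = (150 + 120) mod 360 = 270°
H3 = (150 + 240) mod 360 = 30°
Triadic = 150°, 270°, 30°


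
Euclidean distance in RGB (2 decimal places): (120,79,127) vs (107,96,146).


d = √[(R₁-R₂)² + (G₁-G₂)² + (B₁-B₂)²]
d = √[(120-107)² + (79-96)² + (127-146)²]
d = √[169 + 289 + 361]
d = √819
d ≈ 28.62


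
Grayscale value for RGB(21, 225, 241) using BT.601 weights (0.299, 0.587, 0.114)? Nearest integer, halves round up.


Gray = 0.299×R + 0.587×G + 0.114×B
Gray = 0.299×21 + 0.587×225 + 0.114×241
Gray = 6.279 + 132.075 + 27.474
Gray = 165.828 → round half up → 166
Gray = 166


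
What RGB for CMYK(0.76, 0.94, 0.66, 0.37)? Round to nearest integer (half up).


R = 255 × (1-C) × (1-K) = 255 × 0.24 × 0.63 = 38.556 → 39
G = 255 × (1-M) × (1-K) = 255 × 0.06 × 0.63 = 9.639 → 10
B = 255 × (1-Y) × (1-K) = 255 × 0.34 × 0.63 = 54.621 → 55
= RGB(39, 10, 55)


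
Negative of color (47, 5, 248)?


Invert: (255-R, 255-G, 255-B)
R: 255-47 = 208
G: 255-5 = 250
B: 255-248 = 7
= RGB(208, 250, 7)


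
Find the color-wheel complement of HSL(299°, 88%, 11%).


Complement = opposite side of color wheel = hue + 180°
H' = (299 + 180) mod 360 = 119°
S and L unchanged.
= HSL(119°, 88%, 11%)


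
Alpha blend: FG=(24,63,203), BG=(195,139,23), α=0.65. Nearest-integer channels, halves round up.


C = α×F + (1-α)×B, with 1-α = 0.35
R: 0.65×24 + 0.35×195 = 15.60 + 68.25 = 83.85 → 84
G: 0.65×63 + 0.35×139 = 40.95 + 48.65 = 89.60 → 90
B: 0.65×203 + 0.35×23 = 131.95 + 8.05 = 140.00 → 140
= RGB(84, 90, 140)


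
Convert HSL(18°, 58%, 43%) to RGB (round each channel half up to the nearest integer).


H=18°, S=0.58, L=0.43
C = (1-|2L-1|)×S = (1-|-0.14|)×0.58 = 0.4988
H' = H/60 = 18/60 ≈ 0.3000; X = C×(1-|H' mod 2 - 1|) = 0.14964
m = L - C/2 = 0.43 - 0.2494 = 0.1806
Sector ⌊H'⌋ = 0 → (R',G',B') = (0.4988, 0.14964, 0.0)
RGB = ((R'+m)×255, (G'+m)×255, (B'+m)×255) = (173.247, 84.2112, 46.053)
Round half up → RGB(173, 84, 46)


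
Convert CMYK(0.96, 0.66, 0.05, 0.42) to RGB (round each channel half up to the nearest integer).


R = 255 × (1-C) × (1-K) = 255 × 0.04 × 0.58 = 5.916 → 6
G = 255 × (1-M) × (1-K) = 255 × 0.34 × 0.58 = 50.286 → 50
B = 255 × (1-Y) × (1-K) = 255 × 0.95 × 0.58 = 140.505 → 141
= RGB(6, 50, 141)


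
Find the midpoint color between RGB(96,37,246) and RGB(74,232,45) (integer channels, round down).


Midpoint: each channel = ⌊(C₁+C₂)/2⌋
R: ⌊(96+74)/2⌋ = 85
G: ⌊(37+232)/2⌋ = 134
B: ⌊(246+45)/2⌋ = 145
= RGB(85, 134, 145)


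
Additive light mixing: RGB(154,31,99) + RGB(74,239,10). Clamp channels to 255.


Additive: each channel = min(255, C₁+C₂)
R: 154+74 = 228 → 228
G: 31+239 = 270 → 255
B: 99+10 = 109 → 109
= RGB(228, 255, 109)


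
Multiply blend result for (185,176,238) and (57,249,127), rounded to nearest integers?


Multiply: C = A×B/255, rounded to nearest integer
R: 185×57/255 = 10545/255 ≈ 41.353 → 41
G: 176×249/255 = 43824/255 ≈ 171.859 → 172
B: 238×127/255 = 30226/255 ≈ 118.533 → 119
= RGB(41, 172, 119)


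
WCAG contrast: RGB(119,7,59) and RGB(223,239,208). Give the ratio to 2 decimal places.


Linearize each sRGB channel c=v/255: c/12.92 if c ≤ 0.04045 else ((c+0.055)/1.055)^2.4
L = 0.2126×R_lin + 0.7152×G_lin + 0.0722×B_lin
Color 1 (119,7,59):
  R=119: 119/255≈0.4667 > 0.04045 → ((0.4667+0.055)/1.055)^2.4 ≈ 0.18447
  G=7: 7/255≈0.0275 ≤ 0.04045 → 0.0275/12.92 ≈ 0.00212
  B=59: 59/255≈0.2314 > 0.04045 → ((0.2314+0.055)/1.055)^2.4 ≈ 0.04374
  L1 = 0.2126×0.18447 + 0.7152×0.00212 + 0.0722×0.04374 ≈ 0.04390
Color 2 (223,239,208):
  R=223: 223/255≈0.8745 > 0.04045 → ((0.8745+0.055)/1.055)^2.4 ≈ 0.73791
  G=239: 239/255≈0.9373 > 0.04045 → ((0.9373+0.055)/1.055)^2.4 ≈ 0.86316
  B=208: 208/255≈0.8157 > 0.04045 → ((0.8157+0.055)/1.055)^2.4 ≈ 0.63076
  L2 = 0.2126×0.73791 + 0.7152×0.86316 + 0.0722×0.63076 ≈ 0.81975
Lighter = 0.81975, Darker = 0.04390
Ratio = (L_lighter + 0.05) / (L_darker + 0.05)
Ratio = (0.81975 + 0.05) / (0.04390 + 0.05) = 0.86975 / 0.09390 ≈ 9.2629
Ratio ≈ 9.26:1


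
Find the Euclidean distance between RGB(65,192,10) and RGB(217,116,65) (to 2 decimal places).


d = √[(R₁-R₂)² + (G₁-G₂)² + (B₁-B₂)²]
d = √[(65-217)² + (192-116)² + (10-65)²]
d = √[23104 + 5776 + 3025]
d = √31905
d ≈ 178.62


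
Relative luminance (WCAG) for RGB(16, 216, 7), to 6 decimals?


Linearize each channel (sRGB transfer function): c = v/255; c_lin = c/12.92 if c ≤ 0.04045, else ((c+0.055)/1.055)^2.4
  R: 16/255 ≈ 0.062745 > 0.04045 → ((0.062745+0.055)/1.055)^2.4 ≈ 0.005182
  G: 216/255 ≈ 0.847059 > 0.04045 → ((0.847059+0.055)/1.055)^2.4 ≈ 0.686685
  B: 7/255 ≈ 0.027451 ≤ 0.04045 → 0.027451/12.92 ≈ 0.002125
R_lin = 0.005182, G_lin = 0.686685, B_lin = 0.002125
L = 0.2126×R + 0.7152×G + 0.0722×B
L = 0.2126×0.005182 + 0.7152×0.686685 + 0.0722×0.002125
L ≈ 0.492372


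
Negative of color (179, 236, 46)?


Invert: (255-R, 255-G, 255-B)
R: 255-179 = 76
G: 255-236 = 19
B: 255-46 = 209
= RGB(76, 19, 209)


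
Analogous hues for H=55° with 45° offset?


Base hue: 55°
Left analog: (55 - 45) mod 360 = 10°
Right analog: (55 + 45) mod 360 = 100°
Analogous hues = 10° and 100°


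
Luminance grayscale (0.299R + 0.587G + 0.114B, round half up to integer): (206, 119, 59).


Gray = 0.299×R + 0.587×G + 0.114×B
Gray = 0.299×206 + 0.587×119 + 0.114×59
Gray = 61.594 + 69.853 + 6.726
Gray = 138.173 → round half up → 138
Gray = 138


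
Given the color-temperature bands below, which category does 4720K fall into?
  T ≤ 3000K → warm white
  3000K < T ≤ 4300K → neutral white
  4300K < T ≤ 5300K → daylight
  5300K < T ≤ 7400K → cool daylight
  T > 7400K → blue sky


Temperature: 4720K
4300K < 4720K ≤ 5300K → daylight
Classification: daylight


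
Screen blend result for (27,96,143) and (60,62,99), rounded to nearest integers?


Screen: C = 255 - (255-A)×(255-B)/255, rounded to nearest integer
R: 255 - (255-27)×(255-60)/255 = 255 - 44460/255 ≈ 255 - 174.353 = 80.647 → 81
G: 255 - (255-96)×(255-62)/255 = 255 - 30687/255 ≈ 255 - 120.341 = 134.659 → 135
B: 255 - (255-143)×(255-99)/255 = 255 - 17472/255 ≈ 255 - 68.518 = 186.482 → 186
= RGB(81, 135, 186)


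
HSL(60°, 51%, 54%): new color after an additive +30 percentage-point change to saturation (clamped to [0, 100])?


Original S = 51%
Adjustment = +30 percentage points
New S = 51 + (30) = 81
Clamp to [0, 100] → 81
= HSL(60°, 81%, 54%)


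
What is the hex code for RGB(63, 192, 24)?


R = 63 → 3F (hex)
G = 192 → C0 (hex)
B = 24 → 18 (hex)
Hex = #3FC018


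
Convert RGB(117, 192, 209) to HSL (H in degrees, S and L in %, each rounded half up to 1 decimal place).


Normalize: R'=117/255≈0.4588, G'=192/255≈0.7529, B'=209/255≈0.8196
Max=209/255, Min=117/255, Δ=Max-Min=92/255
L = (Max+Min)/2 = (209+117)/510 = 326/510 = 0.63921… → L = 63.9%
L > 0.5 → S = Δ/(2-Max-Min) = 92/(510-209-117) = 92/184 = 0.5 → S = 50.0%
(the 1/255 factors cancel in S and H, so raw channel differences can be used)
Max is B' → H = 60 × ((R-G)/Δ + 4) = 60 × ((117-192)/92 + 4)
  -75/92 + 4 = -0.8152… + 4 = 3.1847…
  H = 60 × 3.1847… = 191.086…° → H = 191.1°
= HSL(191.1°, 50.0%, 63.9%)


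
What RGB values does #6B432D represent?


6B → 107 (R)
43 → 67 (G)
2D → 45 (B)
= RGB(107, 67, 45)


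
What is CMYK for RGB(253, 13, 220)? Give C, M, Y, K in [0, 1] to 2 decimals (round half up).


R'=253/255≈0.9922, G'=13/255≈0.0510, B'=220/255≈0.8627
K = 1 - max(R',G',B') = 1 - 253/255 = 2/255 = 0.00784… → 0.01
(1-R'-K)/(1-K) simplifies to (max-R)/max with max = 253:
C = (253-253)/253 = 0/253 = 0 → 0.00
M = (253-13)/253 = 240/253 = 0.94861… → 0.95
Y = (253-220)/253 = 33/253 = 0.13043… → 0.13
= CMYK(0.00, 0.95, 0.13, 0.01)


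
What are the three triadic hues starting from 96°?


Triadic: equally spaced at 120° intervals
H1 = 96°
H2 = (96 + 120) mod 360 = 216°
H3 = (96 + 240) mod 360 = 336°
Triadic = 96°, 216°, 336°


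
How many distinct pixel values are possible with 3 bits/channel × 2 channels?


Total bits = 3 bits/channel × 2 channels = 6 bits
Distinct pixel values = 2^6
= 64 pixel values


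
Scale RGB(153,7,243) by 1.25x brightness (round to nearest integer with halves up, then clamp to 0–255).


Multiply each channel by 1.25, round half up, clamp to [0, 255]
R: 153×1.25 = 191.25 → round → 191
G: 7×1.25 = 8.75 → round → 9
B: 243×1.25 = 303.75 → round → 304 → clamp → 255
= RGB(191, 9, 255)


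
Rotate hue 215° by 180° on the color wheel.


New hue = (H + rotation) mod 360
New hue = (215 + 180) mod 360
= 395 mod 360
= 35°


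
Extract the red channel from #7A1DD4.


Color: #7A1DD4
R = 7A = 122
G = 1D = 29
B = D4 = 212
Red = 122


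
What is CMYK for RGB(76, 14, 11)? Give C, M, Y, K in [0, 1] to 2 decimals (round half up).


R'=76/255≈0.2980, G'=14/255≈0.0549, B'=11/255≈0.0431
K = 1 - max(R',G',B') = 1 - 76/255 = 179/255 = 0.70196… → 0.70
(1-R'-K)/(1-K) simplifies to (max-R)/max with max = 76:
C = (76-76)/76 = 0/76 = 0 → 0.00
M = (76-14)/76 = 62/76 = 0.81578… → 0.82
Y = (76-11)/76 = 65/76 = 0.85526… → 0.86
= CMYK(0.00, 0.82, 0.86, 0.70)


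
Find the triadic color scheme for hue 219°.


Triadic: equally spaced at 120° intervals
H1 = 219°
H2 = (219 + 120) mod 360 = 339°
H3 = (219 + 240) mod 360 = 99°
Triadic = 219°, 339°, 99°


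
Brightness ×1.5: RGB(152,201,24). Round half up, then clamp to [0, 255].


Multiply each channel by 1.5, round half up, clamp to [0, 255]
R: 152×1.5 = 228
G: 201×1.5 = 301.5 → round → 302 → clamp → 255
B: 24×1.5 = 36
= RGB(228, 255, 36)


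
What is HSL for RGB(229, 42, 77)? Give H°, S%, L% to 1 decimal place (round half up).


Normalize: R'=229/255≈0.8980, G'=42/255≈0.1647, B'=77/255≈0.3020
Max=229/255, Min=42/255, Δ=Max-Min=187/255
L = (Max+Min)/2 = (229+42)/510 = 271/510 = 0.53137… → L = 53.1%
L > 0.5 → S = Δ/(2-Max-Min) = 187/(510-229-42) = 187/239 = 0.78242… → S = 78.2%
(the 1/255 factors cancel in S and H, so raw channel differences can be used)
Max is R' → H = 60 × (((G-B)/Δ) mod 6) = 60 × (((42-77)/187) mod 6)
  (-35)/187 = -0.1871…; negative, so add 6 → 5.8128…
  H = 60 × 5.8128… = 348.770…° → H = 348.8°
= HSL(348.8°, 78.2%, 53.1%)


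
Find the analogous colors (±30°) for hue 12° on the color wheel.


Base hue: 12°
Left analog: (12 - 30) mod 360 = 342°
Right analog: (12 + 30) mod 360 = 42°
Analogous hues = 342° and 42°


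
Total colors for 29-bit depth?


Colors = 2^bits = 2^29
= 536,870,912 colors


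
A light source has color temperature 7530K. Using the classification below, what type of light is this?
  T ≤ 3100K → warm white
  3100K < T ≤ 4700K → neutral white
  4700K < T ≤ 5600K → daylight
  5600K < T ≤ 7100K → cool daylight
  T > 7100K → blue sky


Temperature: 7530K
7530K > 7100K → blue sky
Classification: blue sky


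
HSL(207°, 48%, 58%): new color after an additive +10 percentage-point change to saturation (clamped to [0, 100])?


Original S = 48%
Adjustment = +10 percentage points
New S = 48 + (10) = 58
Clamp to [0, 100] → 58
= HSL(207°, 58%, 58%)


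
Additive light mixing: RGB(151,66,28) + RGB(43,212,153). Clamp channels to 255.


Additive: each channel = min(255, C₁+C₂)
R: 151+43 = 194 → 194
G: 66+212 = 278 → 255
B: 28+153 = 181 → 181
= RGB(194, 255, 181)


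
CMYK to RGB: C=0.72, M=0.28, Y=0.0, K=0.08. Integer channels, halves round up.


R = 255 × (1-C) × (1-K) = 255 × 0.28 × 0.92 = 65.688 → 66
G = 255 × (1-M) × (1-K) = 255 × 0.72 × 0.92 = 168.912 → 169
B = 255 × (1-Y) × (1-K) = 255 × 1.00 × 0.92 = 234.6 → 235
= RGB(66, 169, 235)


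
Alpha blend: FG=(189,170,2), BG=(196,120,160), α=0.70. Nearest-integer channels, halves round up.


C = α×F + (1-α)×B, with 1-α = 0.30
R: 0.70×189 + 0.30×196 = 132.30 + 58.80 = 191.10 → 191
G: 0.70×170 + 0.30×120 = 119.00 + 36.00 = 155.00 → 155
B: 0.70×2 + 0.30×160 = 1.40 + 48.00 = 49.40 → 49
= RGB(191, 155, 49)


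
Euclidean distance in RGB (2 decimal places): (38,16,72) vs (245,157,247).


d = √[(R₁-R₂)² + (G₁-G₂)² + (B₁-B₂)²]
d = √[(38-245)² + (16-157)² + (72-247)²]
d = √[42849 + 19881 + 30625]
d = √93355
d ≈ 305.54


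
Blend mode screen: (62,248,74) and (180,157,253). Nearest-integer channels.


Screen: C = 255 - (255-A)×(255-B)/255, rounded to nearest integer
R: 255 - (255-62)×(255-180)/255 = 255 - 14475/255 ≈ 255 - 56.765 = 198.235 → 198
G: 255 - (255-248)×(255-157)/255 = 255 - 686/255 ≈ 255 - 2.690 = 252.310 → 252
B: 255 - (255-74)×(255-253)/255 = 255 - 362/255 ≈ 255 - 1.420 = 253.580 → 254
= RGB(198, 252, 254)


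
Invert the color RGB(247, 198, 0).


Invert: (255-R, 255-G, 255-B)
R: 255-247 = 8
G: 255-198 = 57
B: 255-0 = 255
= RGB(8, 57, 255)


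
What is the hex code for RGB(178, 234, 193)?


R = 178 → B2 (hex)
G = 234 → EA (hex)
B = 193 → C1 (hex)
Hex = #B2EAC1


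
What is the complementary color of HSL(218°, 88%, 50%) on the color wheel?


Complement = opposite side of color wheel = hue + 180°
H' = (218 + 180) mod 360 = 38°
S and L unchanged.
= HSL(38°, 88%, 50%)


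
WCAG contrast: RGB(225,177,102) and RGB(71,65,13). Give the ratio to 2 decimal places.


Linearize each sRGB channel c=v/255: c/12.92 if c ≤ 0.04045 else ((c+0.055)/1.055)^2.4
L = 0.2126×R_lin + 0.7152×G_lin + 0.0722×B_lin
Color 1 (225,177,102):
  R=225: 225/255≈0.8824 > 0.04045 → ((0.8824+0.055)/1.055)^2.4 ≈ 0.75294
  G=177: 177/255≈0.6941 > 0.04045 → ((0.6941+0.055)/1.055)^2.4 ≈ 0.43966
  B=102: 102/255≈0.4000 > 0.04045 → ((0.4000+0.055)/1.055)^2.4 ≈ 0.13287
  L1 = 0.2126×0.75294 + 0.7152×0.43966 + 0.0722×0.13287 ≈ 0.48411
Color 2 (71,65,13):
  R=71: 71/255≈0.2784 > 0.04045 → ((0.2784+0.055)/1.055)^2.4 ≈ 0.06301
  G=65: 65/255≈0.2549 > 0.04045 → ((0.2549+0.055)/1.055)^2.4 ≈ 0.05286
  B=13: 13/255≈0.0510 > 0.04045 → ((0.0510+0.055)/1.055)^2.4 ≈ 0.00402
  L2 = 0.2126×0.06301 + 0.7152×0.05286 + 0.0722×0.00402 ≈ 0.05149
Lighter = 0.48411, Darker = 0.05149
Ratio = (L_lighter + 0.05) / (L_darker + 0.05)
Ratio = (0.48411 + 0.05) / (0.05149 + 0.05) = 0.53411 / 0.10149 ≈ 5.2626
Ratio ≈ 5.26:1


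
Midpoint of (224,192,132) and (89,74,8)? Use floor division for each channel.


Midpoint: each channel = ⌊(C₁+C₂)/2⌋
R: ⌊(224+89)/2⌋ = 156
G: ⌊(192+74)/2⌋ = 133
B: ⌊(132+8)/2⌋ = 70
= RGB(156, 133, 70)


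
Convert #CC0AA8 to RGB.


CC → 204 (R)
0A → 10 (G)
A8 → 168 (B)
= RGB(204, 10, 168)


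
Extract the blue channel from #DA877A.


Color: #DA877A
R = DA = 218
G = 87 = 135
B = 7A = 122
Blue = 122


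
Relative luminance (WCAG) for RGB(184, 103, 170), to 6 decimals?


Linearize each channel (sRGB transfer function): c = v/255; c_lin = c/12.92 if c ≤ 0.04045, else ((c+0.055)/1.055)^2.4
  R: 184/255 ≈ 0.721569 > 0.04045 → ((0.721569+0.055)/1.055)^2.4 ≈ 0.479320
  G: 103/255 ≈ 0.403922 > 0.04045 → ((0.403922+0.055)/1.055)^2.4 ≈ 0.135633
  B: 170/255 ≈ 0.666667 > 0.04045 → ((0.666667+0.055)/1.055)^2.4 ≈ 0.401978
R_lin = 0.479320, G_lin = 0.135633, B_lin = 0.401978
L = 0.2126×R + 0.7152×G + 0.0722×B
L = 0.2126×0.479320 + 0.7152×0.135633 + 0.0722×0.401978
L ≈ 0.227931


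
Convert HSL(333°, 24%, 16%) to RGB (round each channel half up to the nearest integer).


H=333°, S=0.24, L=0.16
C = (1-|2L-1|)×S = (1-|-0.68|)×0.24 = 0.0768
H' = H/60 = 333/60 ≈ 5.5500; X = C×(1-|H' mod 2 - 1|) = 0.03456
m = L - C/2 = 0.16 - 0.0384 = 0.1216
Sector ⌊H'⌋ = 5 → (R',G',B') = (0.0768, 0.0, 0.03456)
RGB = ((R'+m)×255, (G'+m)×255, (B'+m)×255) = (50.592, 31.008, 39.8208)
Round half up → RGB(51, 31, 40)


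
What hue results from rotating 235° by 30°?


New hue = (H + rotation) mod 360
New hue = (235 + 30) mod 360
= 265 mod 360
= 265°


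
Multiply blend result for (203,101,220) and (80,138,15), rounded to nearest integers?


Multiply: C = A×B/255, rounded to nearest integer
R: 203×80/255 = 16240/255 ≈ 63.686 → 64
G: 101×138/255 = 13938/255 ≈ 54.659 → 55
B: 220×15/255 = 3300/255 ≈ 12.941 → 13
= RGB(64, 55, 13)


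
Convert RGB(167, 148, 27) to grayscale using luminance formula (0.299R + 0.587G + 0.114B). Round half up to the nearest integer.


Gray = 0.299×R + 0.587×G + 0.114×B
Gray = 0.299×167 + 0.587×148 + 0.114×27
Gray = 49.933 + 86.876 + 3.078
Gray = 139.887 → round half up → 140
Gray = 140


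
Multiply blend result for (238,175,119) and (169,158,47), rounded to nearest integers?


Multiply: C = A×B/255, rounded to nearest integer
R: 238×169/255 = 40222/255 ≈ 157.733 → 158
G: 175×158/255 = 27650/255 ≈ 108.431 → 108
B: 119×47/255 = 5593/255 ≈ 21.933 → 22
= RGB(158, 108, 22)


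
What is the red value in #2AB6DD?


Color: #2AB6DD
R = 2A = 42
G = B6 = 182
B = DD = 221
Red = 42


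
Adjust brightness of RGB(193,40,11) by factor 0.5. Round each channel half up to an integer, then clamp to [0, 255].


Multiply each channel by 0.5, round half up, clamp to [0, 255]
R: 193×0.5 = 96.5 → round → 97
G: 40×0.5 = 20
B: 11×0.5 = 5.5 → round → 6
= RGB(97, 20, 6)


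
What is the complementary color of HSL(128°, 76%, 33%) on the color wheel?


Complement = opposite side of color wheel = hue + 180°
H' = (128 + 180) mod 360 = 308°
S and L unchanged.
= HSL(308°, 76%, 33%)


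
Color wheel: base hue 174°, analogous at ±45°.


Base hue: 174°
Left analog: (174 - 45) mod 360 = 129°
Right analog: (174 + 45) mod 360 = 219°
Analogous hues = 129° and 219°


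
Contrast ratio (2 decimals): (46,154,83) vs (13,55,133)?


Linearize each sRGB channel c=v/255: c/12.92 if c ≤ 0.04045 else ((c+0.055)/1.055)^2.4
L = 0.2126×R_lin + 0.7152×G_lin + 0.0722×B_lin
Color 1 (46,154,83):
  R=46: 46/255≈0.1804 > 0.04045 → ((0.1804+0.055)/1.055)^2.4 ≈ 0.02732
  G=154: 154/255≈0.6039 > 0.04045 → ((0.6039+0.055)/1.055)^2.4 ≈ 0.32314
  B=83: 83/255≈0.3255 > 0.04045 → ((0.3255+0.055)/1.055)^2.4 ≈ 0.08650
  L1 = 0.2126×0.02732 + 0.7152×0.32314 + 0.0722×0.08650 ≈ 0.24317
Color 2 (13,55,133):
  R=13: 13/255≈0.0510 > 0.04045 → ((0.0510+0.055)/1.055)^2.4 ≈ 0.00402
  G=55: 55/255≈0.2157 > 0.04045 → ((0.2157+0.055)/1.055)^2.4 ≈ 0.03820
  B=133: 133/255≈0.5216 > 0.04045 → ((0.5216+0.055)/1.055)^2.4 ≈ 0.23455
  L2 = 0.2126×0.00402 + 0.7152×0.03820 + 0.0722×0.23455 ≈ 0.04511
Lighter = 0.24317, Darker = 0.04511
Ratio = (L_lighter + 0.05) / (L_darker + 0.05)
Ratio = (0.24317 + 0.05) / (0.04511 + 0.05) = 0.29317 / 0.09511 ≈ 3.0823
Ratio ≈ 3.08:1


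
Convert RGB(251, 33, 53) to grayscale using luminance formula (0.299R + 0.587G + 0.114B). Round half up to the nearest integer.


Gray = 0.299×R + 0.587×G + 0.114×B
Gray = 0.299×251 + 0.587×33 + 0.114×53
Gray = 75.049 + 19.371 + 6.042
Gray = 100.462 → round half up → 100
Gray = 100


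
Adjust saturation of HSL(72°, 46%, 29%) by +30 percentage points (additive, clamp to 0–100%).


Original S = 46%
Adjustment = +30 percentage points
New S = 46 + (30) = 76
Clamp to [0, 100] → 76
= HSL(72°, 76%, 29%)


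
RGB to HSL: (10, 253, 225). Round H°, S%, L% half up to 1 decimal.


Normalize: R'=10/255≈0.0392, G'=253/255≈0.9922, B'=225/255≈0.8824
Max=253/255, Min=10/255, Δ=Max-Min=243/255
L = (Max+Min)/2 = (253+10)/510 = 263/510 = 0.51568… → L = 51.6%
L > 0.5 → S = Δ/(2-Max-Min) = 243/(510-253-10) = 243/247 = 0.98380… → S = 98.4%
(the 1/255 factors cancel in S and H, so raw channel differences can be used)
Max is G' → H = 60 × ((B-R)/Δ + 2) = 60 × ((225-10)/243 + 2)
  215/243 + 2 = 0.8847… + 2 = 2.8847…
  H = 60 × 2.8847… = 173.086…° → H = 173.1°
= HSL(173.1°, 98.4%, 51.6%)


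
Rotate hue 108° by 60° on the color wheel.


New hue = (H + rotation) mod 360
New hue = (108 + 60) mod 360
= 168 mod 360
= 168°


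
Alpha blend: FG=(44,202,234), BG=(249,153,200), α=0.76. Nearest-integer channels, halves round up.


C = α×F + (1-α)×B, with 1-α = 0.24
R: 0.76×44 + 0.24×249 = 33.44 + 59.76 = 93.20 → 93
G: 0.76×202 + 0.24×153 = 153.52 + 36.72 = 190.24 → 190
B: 0.76×234 + 0.24×200 = 177.84 + 48.00 = 225.84 → 226
= RGB(93, 190, 226)


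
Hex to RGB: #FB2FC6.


FB → 251 (R)
2F → 47 (G)
C6 → 198 (B)
= RGB(251, 47, 198)


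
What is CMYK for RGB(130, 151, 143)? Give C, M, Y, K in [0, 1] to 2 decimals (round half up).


R'=130/255≈0.5098, G'=151/255≈0.5922, B'=143/255≈0.5608
K = 1 - max(R',G',B') = 1 - 151/255 = 104/255 = 0.40784… → 0.41
(1-R'-K)/(1-K) simplifies to (max-R)/max with max = 151:
C = (151-130)/151 = 21/151 = 0.13907… → 0.14
M = (151-151)/151 = 0/151 = 0 → 0.00
Y = (151-143)/151 = 8/151 = 0.05298… → 0.05
= CMYK(0.14, 0.00, 0.05, 0.41)


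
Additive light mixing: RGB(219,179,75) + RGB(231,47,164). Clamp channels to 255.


Additive: each channel = min(255, C₁+C₂)
R: 219+231 = 450 → 255
G: 179+47 = 226 → 226
B: 75+164 = 239 → 239
= RGB(255, 226, 239)


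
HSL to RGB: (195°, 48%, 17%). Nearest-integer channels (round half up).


H=195°, S=0.48, L=0.17
C = (1-|2L-1|)×S = (1-|-0.66|)×0.48 = 0.1632
H' = H/60 = 195/60 ≈ 3.2500; X = C×(1-|H' mod 2 - 1|) = 0.1224
m = L - C/2 = 0.17 - 0.0816 = 0.0884
Sector ⌊H'⌋ = 3 → (R',G',B') = (0.0, 0.1224, 0.1632)
RGB = ((R'+m)×255, (G'+m)×255, (B'+m)×255) = (22.542, 53.754, 64.158)
Round half up → RGB(23, 54, 64)


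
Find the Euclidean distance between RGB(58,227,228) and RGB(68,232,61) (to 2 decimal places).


d = √[(R₁-R₂)² + (G₁-G₂)² + (B₁-B₂)²]
d = √[(58-68)² + (227-232)² + (228-61)²]
d = √[100 + 25 + 27889]
d = √28014
d ≈ 167.37
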